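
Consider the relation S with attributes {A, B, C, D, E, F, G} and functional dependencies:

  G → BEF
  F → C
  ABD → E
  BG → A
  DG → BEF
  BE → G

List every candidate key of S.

Attribute D never appears on the right-hand side of any dependency, so D must belong to every candidate key.
{D}⁺ = {D}, which is not all of the schema, so we must add further attributes.
{D, G}⁺: G→BEF adds B, E, F; F→C adds C; BG→A adds A → {A, B, C, D, E, F, G}. Minimal: {G}⁺ = {A, B, C, E, F, G}; {D}⁺ = {D} — none reach the full schema.
{A, B, D}⁺: ABD→E adds E; BE→G adds G; G→BEF adds F; F→C adds C → {A, B, C, D, E, F, G}. Minimal: {B, D}⁺ = {B, D}; {A, D}⁺ = {A, D}; {A, B}⁺ = {A, B} — none reach the full schema.
{B, D, E}⁺: BE→G adds G; G→BEF adds F; F→C adds C; BG→A adds A → {A, B, C, D, E, F, G}. Minimal: {D, E}⁺ = {D, E}; {B, E}⁺ = {A, B, C, E, F, G}; {B, D}⁺ = {B, D} — none reach the full schema.
Any other superkey contains one of these as a subset, so there are no further candidate keys.

DG, ABD, BDE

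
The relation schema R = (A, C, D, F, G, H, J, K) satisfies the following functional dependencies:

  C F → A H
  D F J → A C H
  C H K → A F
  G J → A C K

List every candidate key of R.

Attributes D, G, J never appear on any right-hand side, so every candidate key must contain {D, G, J}.
{D, G, J}⁺ = {A, C, D, G, J, K}, which is not all of the schema, so we must add further attributes.
{D, F, G, J}⁺: DFJ→ACH adds A, C, H; GJ→ACK adds K → {A, C, D, F, G, H, J, K}. Minimal: {F, G, J}⁺ = {A, C, F, G, H, J, K}; {D, G, J}⁺ = {A, C, D, G, J, K}; {D, F, J}⁺ = {A, C, D, F, H, J}; … — none reach the full schema.
{D, G, H, J}⁺: GJ→ACK adds A, C, K; CHK→AF adds F → {A, C, D, F, G, H, J, K}. Minimal: {G, H, J}⁺ = {A, C, F, G, H, J, K}; {D, H, J}⁺ = {D, H, J}; {D, G, J}⁺ = {A, C, D, G, J, K}; … — none reach the full schema.

{D, F, G, J}, {D, G, H, J}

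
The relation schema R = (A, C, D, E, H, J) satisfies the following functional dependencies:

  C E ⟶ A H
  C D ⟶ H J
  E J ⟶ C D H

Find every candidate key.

{E, J}, {C, D, E}

{E, J}⁺: EJ→CDH adds C, D, H; CE→AH adds A → {A, C, D, E, H, J}. Minimal: {J}⁺ = {J}; {E}⁺ = {E} — none reach the full schema.
{C, D, E}⁺: CE→AH adds A, H; CD→HJ adds J → {A, C, D, E, H, J}. Minimal: {D, E}⁺ = {D, E}; {C, E}⁺ = {A, C, E, H}; {C, D}⁺ = {C, D, H, J} — none reach the full schema.
Any other superkey contains one of these as a subset, so there are no further candidate keys.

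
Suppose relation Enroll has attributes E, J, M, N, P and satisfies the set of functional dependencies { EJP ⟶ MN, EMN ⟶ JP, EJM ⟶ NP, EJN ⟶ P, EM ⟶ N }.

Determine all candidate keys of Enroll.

Attribute E never appears on the right-hand side of any dependency, so E must belong to every candidate key.
{E}⁺ = {E}, which is not all of the schema, so we must add further attributes.
{E, M}⁺: EM→N adds N; EMN→JP adds J, P → {E, J, M, N, P}. Minimal: {M}⁺ = {M}; {E}⁺ = {E} — none reach the full schema.
{E, J, N}⁺: EJN→P adds P; EJP→MN adds M → {E, J, M, N, P}. Minimal: {J, N}⁺ = {J, N}; {E, N}⁺ = {E, N}; {E, J}⁺ = {E, J} — none reach the full schema.
{E, J, P}⁺: EJP→MN adds M, N → {E, J, M, N, P}. Minimal: {J, P}⁺ = {J, P}; {E, P}⁺ = {E, P}; {E, J}⁺ = {E, J} — none reach the full schema.
Any other superkey contains one of these as a subset, so there are no further candidate keys.

{E, M}, {E, J, N}, {E, J, P}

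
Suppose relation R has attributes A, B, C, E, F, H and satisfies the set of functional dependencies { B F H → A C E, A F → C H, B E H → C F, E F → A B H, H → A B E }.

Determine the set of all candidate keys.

(H), (A, F), (E, F)

{H}⁺: H→ABE adds A, B, E; BEH→CF adds C, F → {A, B, C, E, F, H}.
{A, F}⁺: AF→CH adds C, H; H→ABE adds B, E → {A, B, C, E, F, H}. Minimal: {F}⁺ = {F}; {A}⁺ = {A} — none reach the full schema.
{E, F}⁺: EF→ABH adds A, B, H; BFH→ACE adds C → {A, B, C, E, F, H}. Minimal: {F}⁺ = {F}; {E}⁺ = {E} — none reach the full schema.
Any other superkey contains one of these as a subset, so there are no further candidate keys.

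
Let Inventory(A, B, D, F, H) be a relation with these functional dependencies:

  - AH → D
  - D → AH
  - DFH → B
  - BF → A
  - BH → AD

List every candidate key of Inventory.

Attribute F never appears on the right-hand side of any dependency, so F must belong to every candidate key.
{F}⁺ = {F}, which is not all of the schema, so we must add further attributes.
{D, F}⁺: D→AH adds A, H; DFH→B adds B → {A, B, D, F, H}. Minimal: {F}⁺ = {F}; {D}⁺ = {A, D, H} — none reach the full schema.
{A, F, H}⁺: AH→D adds D; DFH→B adds B → {A, B, D, F, H}. Minimal: {F, H}⁺ = {F, H}; {A, H}⁺ = {A, D, H}; {A, F}⁺ = {A, F} — none reach the full schema.
{B, F, H}⁺: BF→A adds A; BH→AD adds D → {A, B, D, F, H}. Minimal: {F, H}⁺ = {F, H}; {B, H}⁺ = {A, B, D, H}; {B, F}⁺ = {A, B, F} — none reach the full schema.
Any other superkey contains one of these as a subset, so there are no further candidate keys.

{D, F}; {A, F, H}; {B, F, H}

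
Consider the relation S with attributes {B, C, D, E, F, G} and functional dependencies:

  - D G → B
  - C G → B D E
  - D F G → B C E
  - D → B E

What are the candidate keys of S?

Attributes F, G never appear on any right-hand side, so every candidate key must contain {F, G}.
{F, G}⁺ = {F, G}, which is not all of the schema, so we must add further attributes.
{C, F, G}⁺: CG→BDE adds B, D, E → {B, C, D, E, F, G}. Minimal: {F, G}⁺ = {F, G}; {C, G}⁺ = {B, C, D, E, G}; {C, F}⁺ = {C, F} — none reach the full schema.
{D, F, G}⁺: DG→B adds B; DFG→BCE adds C, E → {B, C, D, E, F, G}. Minimal: {F, G}⁺ = {F, G}; {D, G}⁺ = {B, D, E, G}; {D, F}⁺ = {B, D, E, F} — none reach the full schema.
Any other superkey contains one of these as a subset, so there are no further candidate keys.

(C, F, G), (D, F, G)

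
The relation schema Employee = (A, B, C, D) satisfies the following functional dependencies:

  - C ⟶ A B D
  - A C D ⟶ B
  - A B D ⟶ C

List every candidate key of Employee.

{C}, {A, B, D}

{C}⁺: C→ABD adds A, B, D → {A, B, C, D}.
{A, B, D}⁺: ABD→C adds C → {A, B, C, D}. Minimal: {B, D}⁺ = {B, D}; {A, D}⁺ = {A, D}; {A, B}⁺ = {A, B} — none reach the full schema.
Any other superkey contains one of these as a subset, so there are no further candidate keys.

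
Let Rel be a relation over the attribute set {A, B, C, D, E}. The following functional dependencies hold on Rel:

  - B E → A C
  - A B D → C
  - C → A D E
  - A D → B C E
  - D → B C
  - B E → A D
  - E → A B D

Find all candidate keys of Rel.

{C}; {D}; {E}

{C}⁺: C→ADE adds A, D, E; AD→BCE adds B → {A, B, C, D, E}.
{D}⁺: D→BC adds B, C; C→ADE adds A, E → {A, B, C, D, E}.
{E}⁺: E→ABD adds A, B, D; BE→AC adds C → {A, B, C, D, E}.
Any other superkey contains one of these as a subset, so there are no further candidate keys.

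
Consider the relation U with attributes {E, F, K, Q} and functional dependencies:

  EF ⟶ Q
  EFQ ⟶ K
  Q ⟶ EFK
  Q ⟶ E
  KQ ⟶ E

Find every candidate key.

Q, EF

{Q}⁺: Q→EFK adds E, F, K → {E, F, K, Q}.
{E, F}⁺: EF→Q adds Q; EFQ→K adds K → {E, F, K, Q}.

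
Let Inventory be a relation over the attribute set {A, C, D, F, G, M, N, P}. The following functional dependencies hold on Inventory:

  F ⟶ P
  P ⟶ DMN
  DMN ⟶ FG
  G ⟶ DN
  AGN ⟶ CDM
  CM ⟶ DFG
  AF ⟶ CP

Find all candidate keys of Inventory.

{A, F}; {A, G}; {A, P}; {A, C, M}; {A, D, M, N}

Attribute A never appears on the right-hand side of any dependency, so A must belong to every candidate key.
{A}⁺ = {A}, which is not all of the schema, so we must add further attributes.
{A, F}⁺: F→P adds P; P→DMN adds D, M, N; DMN→FG adds G; AGN→CDM adds C → {A, C, D, F, G, M, N, P}. Minimal: {F}⁺ = {D, F, G, M, N, P}; {A}⁺ = {A} — none reach the full schema.
{A, G}⁺: G→DN adds D, N; AGN→CDM adds C, M; CM→DFG adds F; AF→CP adds P → {A, C, D, F, G, M, N, P}. Minimal: {G}⁺ = {D, G, N}; {A}⁺ = {A} — none reach the full schema.
{A, P}⁺: P→DMN adds D, M, N; DMN→FG adds F, G; AGN→CDM adds C → {A, C, D, F, G, M, N, P}. Minimal: {P}⁺ = {D, F, G, M, N, P}; {A}⁺ = {A} — none reach the full schema.
{A, C, M}⁺: CM→DFG adds D, F, G; AF→CP adds P; P→DMN adds N → {A, C, D, F, G, M, N, P}. Minimal: {C, M}⁺ = {C, D, F, G, M, N, P}; {A, M}⁺ = {A, M}; {A, C}⁺ = {A, C} — none reach the full schema.
{A, D, M, N}⁺: DMN→FG adds F, G; AGN→CDM adds C; AF→CP adds P → {A, C, D, F, G, M, N, P}. Minimal: {D, M, N}⁺ = {D, F, G, M, N, P}; {A, M, N}⁺ = {A, M, N}; {A, D, N}⁺ = {A, D, N}; … — none reach the full schema.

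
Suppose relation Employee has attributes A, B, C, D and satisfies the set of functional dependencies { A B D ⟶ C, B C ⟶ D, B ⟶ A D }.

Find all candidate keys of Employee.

Attribute B never appears on the right-hand side of any dependency, so B must belong to every candidate key.
{B}⁺ = {A, B, C, D}, which is all of the schema, so {B} is the only candidate key.

(B)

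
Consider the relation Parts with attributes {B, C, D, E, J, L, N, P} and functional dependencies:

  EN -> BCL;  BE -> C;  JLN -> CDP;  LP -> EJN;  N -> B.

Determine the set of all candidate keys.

{L, P}⁺: LP→EJN adds E, J, N; N→B adds B; EN→BCL adds C; JLN→CDP adds D → {B, C, D, E, J, L, N, P}.
{E, J, N}⁺: EN→BCL adds B, C, L; JLN→CDP adds D, P → {B, C, D, E, J, L, N, P}.
{E, N, P}⁺: EN→BCL adds B, C, L; LP→EJN adds J; JLN→CDP adds D → {B, C, D, E, J, L, N, P}.
{J, L, N}⁺: JLN→CDP adds C, D, P; LP→EJN adds E; N→B adds B → {B, C, D, E, J, L, N, P}.

(L, P); (E, J, N); (E, N, P); (J, L, N)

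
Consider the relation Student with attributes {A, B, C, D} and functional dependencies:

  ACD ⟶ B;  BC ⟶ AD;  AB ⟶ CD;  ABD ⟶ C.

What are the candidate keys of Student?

(A, B); (B, C); (A, C, D)

{A, B}⁺: AB→CD adds C, D → {A, B, C, D}. Minimal: {B}⁺ = {B}; {A}⁺ = {A} — none reach the full schema.
{B, C}⁺: BC→AD adds A, D → {A, B, C, D}. Minimal: {C}⁺ = {C}; {B}⁺ = {B} — none reach the full schema.
{A, C, D}⁺: ACD→B adds B → {A, B, C, D}. Minimal: {C, D}⁺ = {C, D}; {A, D}⁺ = {A, D}; {A, C}⁺ = {A, C} — none reach the full schema.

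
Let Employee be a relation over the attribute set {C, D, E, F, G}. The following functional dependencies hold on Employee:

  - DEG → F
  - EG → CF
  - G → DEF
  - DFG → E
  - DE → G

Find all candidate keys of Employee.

(G); (D, E)

{G}⁺: G→DEF adds D, E, F; EG→CF adds C → {C, D, E, F, G}.
{D, E}⁺: DE→G adds G; DEG→F adds F; EG→CF adds C → {C, D, E, F, G}. Minimal: {E}⁺ = {E}; {D}⁺ = {D} — none reach the full schema.
Any other superkey contains one of these as a subset, so there are no further candidate keys.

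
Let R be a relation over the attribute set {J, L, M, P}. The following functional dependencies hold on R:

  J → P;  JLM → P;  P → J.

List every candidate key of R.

{J, L, M}⁺: J→P adds P → {J, L, M, P}. Minimal: {L, M}⁺ = {L, M}; {J, M}⁺ = {J, M, P}; {J, L}⁺ = {J, L, P} — none reach the full schema.
{L, M, P}⁺: P→J adds J → {J, L, M, P}. Minimal: {M, P}⁺ = {J, M, P}; {L, P}⁺ = {J, L, P}; {L, M}⁺ = {L, M} — none reach the full schema.

{J, L, M}, {L, M, P}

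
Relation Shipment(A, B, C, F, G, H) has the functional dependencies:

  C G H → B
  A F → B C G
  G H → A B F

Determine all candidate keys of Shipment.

{G, H}, {A, F, H}

{G, H}⁺: GH→ABF adds A, B, F; AF→BCG adds C → {A, B, C, F, G, H}.
{A, F, H}⁺: AF→BCG adds B, C, G → {A, B, C, F, G, H}.
Any other superkey contains one of these as a subset, so there are no further candidate keys.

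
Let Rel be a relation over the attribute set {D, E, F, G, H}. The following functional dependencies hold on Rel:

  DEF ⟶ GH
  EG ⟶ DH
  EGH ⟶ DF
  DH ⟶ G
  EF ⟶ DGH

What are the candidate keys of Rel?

Attribute E never appears on the right-hand side of any dependency, so E must belong to every candidate key.
{E}⁺ = {E}, which is not all of the schema, so we must add further attributes.
{E, F}⁺: EF→DGH adds D, G, H → {D, E, F, G, H}. Minimal: {F}⁺ = {F}; {E}⁺ = {E} — none reach the full schema.
{E, G}⁺: EG→DH adds D, H; EGH→DF adds F → {D, E, F, G, H}. Minimal: {G}⁺ = {G}; {E}⁺ = {E} — none reach the full schema.
{D, E, H}⁺: DH→G adds G; EGH→DF adds F → {D, E, F, G, H}. Minimal: {E, H}⁺ = {E, H}; {D, H}⁺ = {D, G, H}; {D, E}⁺ = {D, E} — none reach the full schema.

(E, F), (E, G), (D, E, H)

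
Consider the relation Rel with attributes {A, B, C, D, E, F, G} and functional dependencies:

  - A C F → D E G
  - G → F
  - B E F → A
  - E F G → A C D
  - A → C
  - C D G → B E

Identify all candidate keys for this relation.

{A, F}, {A, G}, {E, G}, {B, E, F}, {C, D, G}

{A, F}⁺: A→C adds C; ACF→DEG adds D, E, G; CDG→BE adds B → {A, B, C, D, E, F, G}.
{A, G}⁺: G→F adds F; A→C adds C; ACF→DEG adds D, E; CDG→BE adds B → {A, B, C, D, E, F, G}.
{E, G}⁺: G→F adds F; EFG→ACD adds A, C, D; CDG→BE adds B → {A, B, C, D, E, F, G}.
{B, E, F}⁺: BEF→A adds A; A→C adds C; ACF→DEG adds D, G → {A, B, C, D, E, F, G}.
{C, D, G}⁺: G→F adds F; CDG→BE adds B, E; BEF→A adds A → {A, B, C, D, E, F, G}.
Any other superkey contains one of these as a subset, so there are no further candidate keys.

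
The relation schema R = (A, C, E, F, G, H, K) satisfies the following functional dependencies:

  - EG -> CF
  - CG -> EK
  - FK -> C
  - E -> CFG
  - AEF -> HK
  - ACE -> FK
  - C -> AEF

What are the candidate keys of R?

{C}, {E}, {F, K}

{C}⁺: C→AEF adds A, E, F; E→CFG adds G; AEF→HK adds H, K → {A, C, E, F, G, H, K}.
{E}⁺: E→CFG adds C, F, G; C→AEF adds A; CG→EK adds K; AEF→HK adds H → {A, C, E, F, G, H, K}.
{F, K}⁺: FK→C adds C; C→AEF adds A, E; E→CFG adds G; AEF→HK adds H → {A, C, E, F, G, H, K}. Minimal: {K}⁺ = {K}; {F}⁺ = {F} — none reach the full schema.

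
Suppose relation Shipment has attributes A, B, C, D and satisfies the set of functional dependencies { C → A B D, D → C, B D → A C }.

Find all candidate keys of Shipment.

{C}⁺: C→ABD adds A, B, D → {A, B, C, D}.
{D}⁺: D→C adds C; C→ABD adds A, B → {A, B, C, D}.
Any other superkey contains one of these as a subset, so there are no further candidate keys.

{C}, {D}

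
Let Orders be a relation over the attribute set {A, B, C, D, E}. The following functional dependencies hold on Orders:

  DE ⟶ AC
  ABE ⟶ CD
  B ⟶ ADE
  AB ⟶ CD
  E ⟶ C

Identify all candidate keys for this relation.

Attribute B never appears on the right-hand side of any dependency, so B must belong to every candidate key.
{B}⁺ = {A, B, C, D, E}, which is all of the schema, so {B} is the only candidate key.

(B)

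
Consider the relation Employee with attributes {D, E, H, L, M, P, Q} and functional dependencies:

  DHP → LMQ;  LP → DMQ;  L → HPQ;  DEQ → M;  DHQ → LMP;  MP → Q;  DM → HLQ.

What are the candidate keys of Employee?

{E, L}; {D, E, M}; {D, E, Q}; {D, E, H, P}

Attribute E never appears on the right-hand side of any dependency, so E must belong to every candidate key.
{E}⁺ = {E}, which is not all of the schema, so we must add further attributes.
{E, L}⁺: L→HPQ adds H, P, Q; LP→DMQ adds D, M → {D, E, H, L, M, P, Q}.
{D, E, M}⁺: DM→HLQ adds H, L, Q; L→HPQ adds P → {D, E, H, L, M, P, Q}.
{D, E, Q}⁺: DEQ→M adds M; DM→HLQ adds H, L; L→HPQ adds P → {D, E, H, L, M, P, Q}.
{D, E, H, P}⁺: DHP→LMQ adds L, M, Q → {D, E, H, L, M, P, Q}.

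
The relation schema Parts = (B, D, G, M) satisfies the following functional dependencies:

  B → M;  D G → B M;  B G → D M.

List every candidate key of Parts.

BG, DG

Attribute G never appears on the right-hand side of any dependency, so G must belong to every candidate key.
{G}⁺ = {G}, which is not all of the schema, so we must add further attributes.
{B, G}⁺: B→M adds M; BG→DM adds D → {B, D, G, M}.
{D, G}⁺: DG→BM adds B, M → {B, D, G, M}.
Any other superkey contains one of these as a subset, so there are no further candidate keys.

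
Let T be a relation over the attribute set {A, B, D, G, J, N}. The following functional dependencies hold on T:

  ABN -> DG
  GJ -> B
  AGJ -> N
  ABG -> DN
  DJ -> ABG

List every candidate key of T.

Attribute J never appears on the right-hand side of any dependency, so J must belong to every candidate key.
{J}⁺ = {J}, which is not all of the schema, so we must add further attributes.
{D, J}⁺: DJ→ABG adds A, B, G; AGJ→N adds N → {A, B, D, G, J, N}. Minimal: {J}⁺ = {J}; {D}⁺ = {D} — none reach the full schema.
{A, G, J}⁺: GJ→B adds B; AGJ→N adds N; ABG→DN adds D → {A, B, D, G, J, N}. Minimal: {G, J}⁺ = {B, G, J}; {A, J}⁺ = {A, J}; {A, G}⁺ = {A, G} — none reach the full schema.
{A, B, J, N}⁺: ABN→DG adds D, G → {A, B, D, G, J, N}. Minimal: {B, J, N}⁺ = {B, J, N}; {A, J, N}⁺ = {A, J, N}; {A, B, N}⁺ = {A, B, D, G, N}; … — none reach the full schema.

{D, J}, {A, G, J}, {A, B, J, N}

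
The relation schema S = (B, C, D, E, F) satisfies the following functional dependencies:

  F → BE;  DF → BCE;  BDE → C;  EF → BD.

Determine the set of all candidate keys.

Attribute F never appears on the right-hand side of any dependency, so F must belong to every candidate key.
{F}⁺ = {B, C, D, E, F}, which is all of the schema, so {F} is the only candidate key.

{F}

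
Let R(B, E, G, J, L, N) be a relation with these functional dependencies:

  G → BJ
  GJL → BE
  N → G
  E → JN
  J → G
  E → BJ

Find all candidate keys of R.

{E, L}; {G, L}; {J, L}; {L, N}

{E, L}⁺: E→JN adds J, N; J→G adds G; E→BJ adds B → {B, E, G, J, L, N}. Minimal: {L}⁺ = {L}; {E}⁺ = {B, E, G, J, N} — none reach the full schema.
{G, L}⁺: G→BJ adds B, J; GJL→BE adds E; E→JN adds N → {B, E, G, J, L, N}. Minimal: {L}⁺ = {L}; {G}⁺ = {B, G, J} — none reach the full schema.
{J, L}⁺: J→G adds G; G→BJ adds B; GJL→BE adds E; E→JN adds N → {B, E, G, J, L, N}. Minimal: {L}⁺ = {L}; {J}⁺ = {B, G, J} — none reach the full schema.
{L, N}⁺: N→G adds G; G→BJ adds B, J; GJL→BE adds E → {B, E, G, J, L, N}. Minimal: {N}⁺ = {B, G, J, N}; {L}⁺ = {L} — none reach the full schema.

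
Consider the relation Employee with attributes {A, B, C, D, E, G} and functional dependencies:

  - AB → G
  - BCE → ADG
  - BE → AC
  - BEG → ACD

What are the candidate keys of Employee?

Attributes B, E never appear on any right-hand side, so every candidate key must contain {B, E}.
{B, E}⁺ = {A, B, C, D, E, G}, which is all of the schema, so {B, E} is the only candidate key.

(B, E)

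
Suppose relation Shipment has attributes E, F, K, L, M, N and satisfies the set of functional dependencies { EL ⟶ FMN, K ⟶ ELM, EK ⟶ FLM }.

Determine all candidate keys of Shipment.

(K)

Attribute K never appears on the right-hand side of any dependency, so K must belong to every candidate key.
{K}⁺ = {E, F, K, L, M, N}, which is all of the schema, so {K} is the only candidate key.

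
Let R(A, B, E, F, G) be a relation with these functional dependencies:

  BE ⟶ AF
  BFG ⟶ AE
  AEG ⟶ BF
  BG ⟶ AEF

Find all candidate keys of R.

(B, G); (A, E, G)

Attribute G never appears on the right-hand side of any dependency, so G must belong to every candidate key.
{G}⁺ = {G}, which is not all of the schema, so we must add further attributes.
{B, G}⁺: BG→AEF adds A, E, F → {A, B, E, F, G}. Minimal: {G}⁺ = {G}; {B}⁺ = {B} — none reach the full schema.
{A, E, G}⁺: AEG→BF adds B, F → {A, B, E, F, G}. Minimal: {E, G}⁺ = {E, G}; {A, G}⁺ = {A, G}; {A, E}⁺ = {A, E} — none reach the full schema.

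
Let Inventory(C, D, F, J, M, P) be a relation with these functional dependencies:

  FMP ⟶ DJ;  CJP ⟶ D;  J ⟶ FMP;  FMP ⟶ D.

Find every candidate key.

{C, J}; {C, F, M, P}

Attribute C never appears on the right-hand side of any dependency, so C must belong to every candidate key.
{C}⁺ = {C}, which is not all of the schema, so we must add further attributes.
{C, J}⁺: J→FMP adds F, M, P; FMP→D adds D → {C, D, F, J, M, P}.
{C, F, M, P}⁺: FMP→DJ adds D, J → {C, D, F, J, M, P}.
Any other superkey contains one of these as a subset, so there are no further candidate keys.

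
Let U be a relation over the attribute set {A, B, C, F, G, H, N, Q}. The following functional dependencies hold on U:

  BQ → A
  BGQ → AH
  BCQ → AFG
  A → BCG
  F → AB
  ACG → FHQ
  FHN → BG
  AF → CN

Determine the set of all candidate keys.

{A}⁺: A→BCG adds B, C, G; ACG→FHQ adds F, H, Q; AF→CN adds N → {A, B, C, F, G, H, N, Q}.
{F}⁺: F→AB adds A, B; AF→CN adds C, N; A→BCG adds G; ACG→FHQ adds H, Q → {A, B, C, F, G, H, N, Q}.
{B, Q}⁺: BQ→A adds A; A→BCG adds C, G; ACG→FHQ adds F, H; AF→CN adds N → {A, B, C, F, G, H, N, Q}. Minimal: {Q}⁺ = {Q}; {B}⁺ = {B} — none reach the full schema.

(A), (F), (B, Q)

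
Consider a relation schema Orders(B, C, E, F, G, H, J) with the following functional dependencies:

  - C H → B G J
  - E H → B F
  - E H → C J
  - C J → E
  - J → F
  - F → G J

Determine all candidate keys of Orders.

{C, H}, {E, H}

Attribute H never appears on the right-hand side of any dependency, so H must belong to every candidate key.
{H}⁺ = {H}, which is not all of the schema, so we must add further attributes.
{C, H}⁺: CH→BGJ adds B, G, J; CJ→E adds E; J→F adds F → {B, C, E, F, G, H, J}. Minimal: {H}⁺ = {H}; {C}⁺ = {C} — none reach the full schema.
{E, H}⁺: EH→BF adds B, F; EH→CJ adds C, J; F→GJ adds G → {B, C, E, F, G, H, J}. Minimal: {H}⁺ = {H}; {E}⁺ = {E} — none reach the full schema.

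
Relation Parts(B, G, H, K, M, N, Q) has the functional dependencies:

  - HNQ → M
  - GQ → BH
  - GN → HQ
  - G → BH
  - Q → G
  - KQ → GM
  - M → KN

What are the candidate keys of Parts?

{G, M}; {G, N}; {K, Q}; {M, Q}; {N, Q}

{G, M}⁺: G→BH adds B, H; M→KN adds K, N; GN→HQ adds Q → {B, G, H, K, M, N, Q}. Minimal: {M}⁺ = {K, M, N}; {G}⁺ = {B, G, H} — none reach the full schema.
{G, N}⁺: GN→HQ adds H, Q; G→BH adds B; HNQ→M adds M; M→KN adds K → {B, G, H, K, M, N, Q}. Minimal: {N}⁺ = {N}; {G}⁺ = {B, G, H} — none reach the full schema.
{K, Q}⁺: Q→G adds G; KQ→GM adds M; M→KN adds N; GQ→BH adds B, H → {B, G, H, K, M, N, Q}. Minimal: {Q}⁺ = {B, G, H, Q}; {K}⁺ = {K} — none reach the full schema.
{M, Q}⁺: Q→G adds G; M→KN adds K, N; GQ→BH adds B, H → {B, G, H, K, M, N, Q}. Minimal: {Q}⁺ = {B, G, H, Q}; {M}⁺ = {K, M, N} — none reach the full schema.
{N, Q}⁺: Q→G adds G; GQ→BH adds B, H; HNQ→M adds M; M→KN adds K → {B, G, H, K, M, N, Q}. Minimal: {Q}⁺ = {B, G, H, Q}; {N}⁺ = {N} — none reach the full schema.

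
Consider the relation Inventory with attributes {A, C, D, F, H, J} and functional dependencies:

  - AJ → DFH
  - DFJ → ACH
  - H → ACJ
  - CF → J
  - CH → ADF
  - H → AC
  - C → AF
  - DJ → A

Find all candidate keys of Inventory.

{C}, {H}, {A, J}, {D, J}

{C}⁺: C→AF adds A, F; CF→J adds J; AJ→DFH adds D, H → {A, C, D, F, H, J}.
{H}⁺: H→ACJ adds A, C, J; CH→ADF adds D, F → {A, C, D, F, H, J}.
{A, J}⁺: AJ→DFH adds D, F, H; DFJ→ACH adds C → {A, C, D, F, H, J}. Minimal: {J}⁺ = {J}; {A}⁺ = {A} — none reach the full schema.
{D, J}⁺: DJ→A adds A; AJ→DFH adds F, H; DFJ→ACH adds C → {A, C, D, F, H, J}. Minimal: {J}⁺ = {J}; {D}⁺ = {D} — none reach the full schema.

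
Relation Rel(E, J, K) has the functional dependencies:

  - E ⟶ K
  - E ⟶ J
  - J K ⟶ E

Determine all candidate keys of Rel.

{E}; {J, K}

{E}⁺: E→K adds K; E→J adds J → {E, J, K}.
{J, K}⁺: JK→E adds E → {E, J, K}.
Any other superkey contains one of these as a subset, so there are no further candidate keys.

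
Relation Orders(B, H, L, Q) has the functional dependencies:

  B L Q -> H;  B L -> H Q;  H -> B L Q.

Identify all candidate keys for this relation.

(H); (B, L)

{H}⁺: H→BLQ adds B, L, Q → {B, H, L, Q}.
{B, L}⁺: BL→HQ adds H, Q → {B, H, L, Q}. Minimal: {L}⁺ = {L}; {B}⁺ = {B} — none reach the full schema.
Any other superkey contains one of these as a subset, so there are no further candidate keys.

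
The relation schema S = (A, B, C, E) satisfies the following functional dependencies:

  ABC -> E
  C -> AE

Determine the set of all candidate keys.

Attributes B, C never appear on any right-hand side, so every candidate key must contain {B, C}.
{B, C}⁺ = {A, B, C, E}, which is all of the schema, so {B, C} is the only candidate key.

(B, C)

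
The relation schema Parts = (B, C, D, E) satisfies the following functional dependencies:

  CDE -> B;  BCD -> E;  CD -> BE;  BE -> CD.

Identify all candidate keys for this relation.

{B, E}⁺: BE→CD adds C, D → {B, C, D, E}. Minimal: {E}⁺ = {E}; {B}⁺ = {B} — none reach the full schema.
{C, D}⁺: CD→BE adds B, E → {B, C, D, E}. Minimal: {D}⁺ = {D}; {C}⁺ = {C} — none reach the full schema.
Any other superkey contains one of these as a subset, so there are no further candidate keys.

BE, CD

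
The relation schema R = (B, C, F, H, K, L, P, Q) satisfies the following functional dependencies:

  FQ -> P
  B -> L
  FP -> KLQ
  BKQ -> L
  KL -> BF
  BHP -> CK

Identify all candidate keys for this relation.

(B, H, P), (F, H, P), (F, H, Q), (B, H, K, Q), (H, K, L, P), (H, K, L, Q)

Attribute H never appears on the right-hand side of any dependency, so H must belong to every candidate key.
{H}⁺ = {H}, which is not all of the schema, so we must add further attributes.
{B, H, P}⁺: B→L adds L; BHP→CK adds C, K; KL→BF adds F; FP→KLQ adds Q → {B, C, F, H, K, L, P, Q}. Minimal: {H, P}⁺ = {H, P}; {B, P}⁺ = {B, L, P}; {B, H}⁺ = {B, H, L} — none reach the full schema.
{F, H, P}⁺: FP→KLQ adds K, L, Q; KL→BF adds B; BHP→CK adds C → {B, C, F, H, K, L, P, Q}. Minimal: {H, P}⁺ = {H, P}; {F, P}⁺ = {B, F, K, L, P, Q}; {F, H}⁺ = {F, H} — none reach the full schema.
{F, H, Q}⁺: FQ→P adds P; FP→KLQ adds K, L; KL→BF adds B; BHP→CK adds C → {B, C, F, H, K, L, P, Q}. Minimal: {H, Q}⁺ = {H, Q}; {F, Q}⁺ = {B, F, K, L, P, Q}; {F, H}⁺ = {F, H} — none reach the full schema.
{B, H, K, Q}⁺: B→L adds L; KL→BF adds F; FQ→P adds P; BHP→CK adds C → {B, C, F, H, K, L, P, Q}. Minimal: {H, K, Q}⁺ = {H, K, Q}; {B, K, Q}⁺ = {B, F, K, L, P, Q}; {B, H, Q}⁺ = {B, H, L, Q}; … — none reach the full schema.
{H, K, L, P}⁺: KL→BF adds B, F; BHP→CK adds C; FP→KLQ adds Q → {B, C, F, H, K, L, P, Q}. Minimal: {K, L, P}⁺ = {B, F, K, L, P, Q}; {H, L, P}⁺ = {H, L, P}; {H, K, P}⁺ = {H, K, P}; … — none reach the full schema.
{H, K, L, Q}⁺: KL→BF adds B, F; FQ→P adds P; BHP→CK adds C → {B, C, F, H, K, L, P, Q}. Minimal: {K, L, Q}⁺ = {B, F, K, L, P, Q}; {H, L, Q}⁺ = {H, L, Q}; {H, K, Q}⁺ = {H, K, Q}; … — none reach the full schema.
Any other superkey contains one of these as a subset, so there are no further candidate keys.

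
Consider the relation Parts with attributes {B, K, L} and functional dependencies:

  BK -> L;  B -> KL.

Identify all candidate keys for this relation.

Attribute B never appears on the right-hand side of any dependency, so B must belong to every candidate key.
{B}⁺ = {B, K, L}, which is all of the schema, so {B} is the only candidate key.

B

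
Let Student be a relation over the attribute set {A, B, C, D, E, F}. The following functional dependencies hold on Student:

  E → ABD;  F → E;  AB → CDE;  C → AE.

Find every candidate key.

{F}

Attribute F never appears on the right-hand side of any dependency, so F must belong to every candidate key.
{F}⁺ = {A, B, C, D, E, F}, which is all of the schema, so {F} is the only candidate key.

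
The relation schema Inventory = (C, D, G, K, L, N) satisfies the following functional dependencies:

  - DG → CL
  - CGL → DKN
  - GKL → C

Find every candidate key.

Attribute G never appears on the right-hand side of any dependency, so G must belong to every candidate key.
{G}⁺ = {G}, which is not all of the schema, so we must add further attributes.
{D, G}⁺: DG→CL adds C, L; CGL→DKN adds K, N → {C, D, G, K, L, N}. Minimal: {G}⁺ = {G}; {D}⁺ = {D} — none reach the full schema.
{C, G, L}⁺: CGL→DKN adds D, K, N → {C, D, G, K, L, N}. Minimal: {G, L}⁺ = {G, L}; {C, L}⁺ = {C, L}; {C, G}⁺ = {C, G} — none reach the full schema.
{G, K, L}⁺: GKL→C adds C; CGL→DKN adds D, N → {C, D, G, K, L, N}. Minimal: {K, L}⁺ = {K, L}; {G, L}⁺ = {G, L}; {G, K}⁺ = {G, K} — none reach the full schema.
Any other superkey contains one of these as a subset, so there are no further candidate keys.

{D, G}; {C, G, L}; {G, K, L}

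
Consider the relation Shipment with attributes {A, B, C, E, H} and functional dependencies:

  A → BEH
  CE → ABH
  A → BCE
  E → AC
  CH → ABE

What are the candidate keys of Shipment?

A, E, CH

{A}⁺: A→BEH adds B, E, H; A→BCE adds C → {A, B, C, E, H}.
{E}⁺: E→AC adds A, C; A→BEH adds B, H → {A, B, C, E, H}.
{C, H}⁺: CH→ABE adds A, B, E → {A, B, C, E, H}.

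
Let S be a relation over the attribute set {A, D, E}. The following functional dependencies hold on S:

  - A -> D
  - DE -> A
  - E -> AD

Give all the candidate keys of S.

Attribute E never appears on the right-hand side of any dependency, so E must belong to every candidate key.
{E}⁺ = {A, D, E}, which is all of the schema, so {E} is the only candidate key.

(E)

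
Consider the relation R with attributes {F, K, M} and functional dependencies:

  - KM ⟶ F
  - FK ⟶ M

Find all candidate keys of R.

Attribute K never appears on the right-hand side of any dependency, so K must belong to every candidate key.
{K}⁺ = {K}, which is not all of the schema, so we must add further attributes.
{F, K}⁺: FK→M adds M → {F, K, M}. Minimal: {K}⁺ = {K}; {F}⁺ = {F} — none reach the full schema.
{K, M}⁺: KM→F adds F → {F, K, M}. Minimal: {M}⁺ = {M}; {K}⁺ = {K} — none reach the full schema.
Any other superkey contains one of these as a subset, so there are no further candidate keys.

FK, KM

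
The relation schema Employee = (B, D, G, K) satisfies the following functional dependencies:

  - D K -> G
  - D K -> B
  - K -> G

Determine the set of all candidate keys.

{D, K}

{D, K}⁺: DK→G adds G; DK→B adds B → {B, D, G, K}.
No other minimal superkey exists.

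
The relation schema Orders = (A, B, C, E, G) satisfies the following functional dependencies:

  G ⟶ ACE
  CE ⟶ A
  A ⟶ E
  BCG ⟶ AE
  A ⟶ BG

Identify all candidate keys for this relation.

(A); (G); (C, E)

{A}⁺: A→E adds E; A→BG adds B, G; G→ACE adds C → {A, B, C, E, G}.
{G}⁺: G→ACE adds A, C, E; A→BG adds B → {A, B, C, E, G}.
{C, E}⁺: CE→A adds A; A→BG adds B, G → {A, B, C, E, G}. Minimal: {E}⁺ = {E}; {C}⁺ = {C} — none reach the full schema.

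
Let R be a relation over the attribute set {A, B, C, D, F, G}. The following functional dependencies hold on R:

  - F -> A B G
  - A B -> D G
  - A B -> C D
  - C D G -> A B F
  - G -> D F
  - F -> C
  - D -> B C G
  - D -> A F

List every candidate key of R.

{D}⁺: D→BCG adds B, C, G; D→AF adds A, F → {A, B, C, D, F, G}.
{F}⁺: F→ABG adds A, B, G; AB→DG adds D; AB→CD adds C → {A, B, C, D, F, G}.
{G}⁺: G→DF adds D, F; F→C adds C; D→BCG adds B; D→AF adds A → {A, B, C, D, F, G}.
{A, B}⁺: AB→DG adds D, G; AB→CD adds C; CDG→ABF adds F → {A, B, C, D, F, G}.
Any other superkey contains one of these as a subset, so there are no further candidate keys.

D, F, G, AB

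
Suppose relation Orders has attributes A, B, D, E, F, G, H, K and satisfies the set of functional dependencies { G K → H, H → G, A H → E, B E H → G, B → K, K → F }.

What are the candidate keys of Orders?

ABDG; ABDH

Attributes A, B, D never appear on any right-hand side, so every candidate key must contain {A, B, D}.
{A, B, D}⁺ = {A, B, D, F, K}, which is not all of the schema, so we must add further attributes.
{A, B, D, G}⁺: B→K adds K; K→F adds F; GK→H adds H; AH→E adds E → {A, B, D, E, F, G, H, K}. Minimal: {B, D, G}⁺ = {B, D, F, G, H, K}; {A, D, G}⁺ = {A, D, G}; {A, B, G}⁺ = {A, B, E, F, G, H, K}; … — none reach the full schema.
{A, B, D, H}⁺: H→G adds G; AH→E adds E; B→K adds K; K→F adds F → {A, B, D, E, F, G, H, K}. Minimal: {B, D, H}⁺ = {B, D, F, G, H, K}; {A, D, H}⁺ = {A, D, E, G, H}; {A, B, H}⁺ = {A, B, E, F, G, H, K}; … — none reach the full schema.
Any other superkey contains one of these as a subset, so there are no further candidate keys.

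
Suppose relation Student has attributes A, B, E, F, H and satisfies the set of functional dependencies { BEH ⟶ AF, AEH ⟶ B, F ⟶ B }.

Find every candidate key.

{A, E, H}, {B, E, H}, {E, F, H}

Attributes E, H never appear on any right-hand side, so every candidate key must contain {E, H}.
{E, H}⁺ = {E, H}, which is not all of the schema, so we must add further attributes.
{A, E, H}⁺: AEH→B adds B; BEH→AF adds F → {A, B, E, F, H}.
{B, E, H}⁺: BEH→AF adds A, F → {A, B, E, F, H}.
{E, F, H}⁺: F→B adds B; BEH→AF adds A → {A, B, E, F, H}.
Any other superkey contains one of these as a subset, so there are no further candidate keys.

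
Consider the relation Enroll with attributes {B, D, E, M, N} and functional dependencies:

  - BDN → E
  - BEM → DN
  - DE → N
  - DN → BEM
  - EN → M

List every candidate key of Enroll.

{D, E}⁺: DE→N adds N; DN→BEM adds B, M → {B, D, E, M, N}.
{D, N}⁺: DN→BEM adds B, E, M → {B, D, E, M, N}.
{B, E, M}⁺: BEM→DN adds D, N → {B, D, E, M, N}.
{B, E, N}⁺: EN→M adds M; BEM→DN adds D → {B, D, E, M, N}.

{D, E}, {D, N}, {B, E, M}, {B, E, N}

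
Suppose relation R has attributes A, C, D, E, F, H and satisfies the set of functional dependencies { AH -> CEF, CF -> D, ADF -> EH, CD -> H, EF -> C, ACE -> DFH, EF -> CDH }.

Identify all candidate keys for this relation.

(A, H); (A, C, D); (A, C, E); (A, C, F); (A, D, F); (A, E, F)

Attribute A never appears on the right-hand side of any dependency, so A must belong to every candidate key.
{A}⁺ = {A}, which is not all of the schema, so we must add further attributes.
{A, H}⁺: AH→CEF adds C, E, F; CF→D adds D → {A, C, D, E, F, H}. Minimal: {H}⁺ = {H}; {A}⁺ = {A} — none reach the full schema.
{A, C, D}⁺: CD→H adds H; AH→CEF adds E, F → {A, C, D, E, F, H}. Minimal: {C, D}⁺ = {C, D, H}; {A, D}⁺ = {A, D}; {A, C}⁺ = {A, C} — none reach the full schema.
{A, C, E}⁺: ACE→DFH adds D, F, H → {A, C, D, E, F, H}. Minimal: {C, E}⁺ = {C, E}; {A, E}⁺ = {A, E}; {A, C}⁺ = {A, C} — none reach the full schema.
{A, C, F}⁺: CF→D adds D; ADF→EH adds E, H → {A, C, D, E, F, H}. Minimal: {C, F}⁺ = {C, D, F, H}; {A, F}⁺ = {A, F}; {A, C}⁺ = {A, C} — none reach the full schema.
{A, D, F}⁺: ADF→EH adds E, H; EF→C adds C → {A, C, D, E, F, H}. Minimal: {D, F}⁺ = {D, F}; {A, F}⁺ = {A, F}; {A, D}⁺ = {A, D} — none reach the full schema.
{A, E, F}⁺: EF→C adds C; ACE→DFH adds D, H → {A, C, D, E, F, H}. Minimal: {E, F}⁺ = {C, D, E, F, H}; {A, F}⁺ = {A, F}; {A, E}⁺ = {A, E} — none reach the full schema.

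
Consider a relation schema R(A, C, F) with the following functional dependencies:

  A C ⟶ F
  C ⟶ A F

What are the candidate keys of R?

{C}

Attribute C never appears on the right-hand side of any dependency, so C must belong to every candidate key.
{C}⁺ = {A, C, F}, which is all of the schema, so {C} is the only candidate key.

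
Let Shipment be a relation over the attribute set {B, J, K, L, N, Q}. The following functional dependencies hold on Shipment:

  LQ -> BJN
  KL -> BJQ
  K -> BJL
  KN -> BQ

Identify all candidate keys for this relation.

K

{K}⁺: K→BJL adds B, J, L; KL→BJQ adds Q; LQ→BJN adds N → {B, J, K, L, N, Q}.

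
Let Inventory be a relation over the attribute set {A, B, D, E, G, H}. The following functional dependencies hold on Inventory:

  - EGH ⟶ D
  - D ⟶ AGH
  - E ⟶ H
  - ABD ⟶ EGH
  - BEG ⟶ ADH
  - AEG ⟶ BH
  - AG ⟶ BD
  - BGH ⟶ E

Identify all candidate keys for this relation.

{D}; {A, G}; {E, G}; {B, G, H}

{D}⁺: D→AGH adds A, G, H; AG→BD adds B; BGH→E adds E → {A, B, D, E, G, H}.
{A, G}⁺: AG→BD adds B, D; D→AGH adds H; ABD→EGH adds E → {A, B, D, E, G, H}. Minimal: {G}⁺ = {G}; {A}⁺ = {A} — none reach the full schema.
{E, G}⁺: E→H adds H; EGH→D adds D; D→AGH adds A; AEG→BH adds B → {A, B, D, E, G, H}. Minimal: {G}⁺ = {G}; {E}⁺ = {E, H} — none reach the full schema.
{B, G, H}⁺: BGH→E adds E; EGH→D adds D; D→AGH adds A → {A, B, D, E, G, H}. Minimal: {G, H}⁺ = {G, H}; {B, H}⁺ = {B, H}; {B, G}⁺ = {B, G} — none reach the full schema.
Any other superkey contains one of these as a subset, so there are no further candidate keys.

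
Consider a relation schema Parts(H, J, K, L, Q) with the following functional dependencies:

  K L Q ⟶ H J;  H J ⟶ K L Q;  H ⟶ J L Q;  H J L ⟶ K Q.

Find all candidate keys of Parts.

{H}⁺: H→JLQ adds J, L, Q; HJL→KQ adds K → {H, J, K, L, Q}.
{K, L, Q}⁺: KLQ→HJ adds H, J → {H, J, K, L, Q}. Minimal: {L, Q}⁺ = {L, Q}; {K, Q}⁺ = {K, Q}; {K, L}⁺ = {K, L} — none reach the full schema.
Any other superkey contains one of these as a subset, so there are no further candidate keys.

{H}, {K, L, Q}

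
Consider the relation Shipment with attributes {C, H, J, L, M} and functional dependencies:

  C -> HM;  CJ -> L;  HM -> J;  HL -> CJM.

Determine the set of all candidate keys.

{C}; {H, L}

{C}⁺: C→HM adds H, M; HM→J adds J; CJ→L adds L → {C, H, J, L, M}.
{H, L}⁺: HL→CJM adds C, J, M → {C, H, J, L, M}. Minimal: {L}⁺ = {L}; {H}⁺ = {H} — none reach the full schema.
Any other superkey contains one of these as a subset, so there are no further candidate keys.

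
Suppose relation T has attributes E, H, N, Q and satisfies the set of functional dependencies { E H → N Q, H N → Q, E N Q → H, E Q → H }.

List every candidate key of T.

{E, H}, {E, Q}

Attribute E never appears on the right-hand side of any dependency, so E must belong to every candidate key.
{E}⁺ = {E}, which is not all of the schema, so we must add further attributes.
{E, H}⁺: EH→NQ adds N, Q → {E, H, N, Q}.
{E, Q}⁺: EQ→H adds H; EH→NQ adds N → {E, H, N, Q}.
Any other superkey contains one of these as a subset, so there are no further candidate keys.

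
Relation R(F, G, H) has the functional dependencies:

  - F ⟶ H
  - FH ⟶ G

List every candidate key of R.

Attribute F never appears on the right-hand side of any dependency, so F must belong to every candidate key.
{F}⁺ = {F, G, H}, which is all of the schema, so {F} is the only candidate key.

F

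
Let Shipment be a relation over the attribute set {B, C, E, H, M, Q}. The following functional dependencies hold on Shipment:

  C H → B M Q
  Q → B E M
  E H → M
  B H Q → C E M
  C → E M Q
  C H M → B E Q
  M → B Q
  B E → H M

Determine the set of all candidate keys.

{C}⁺: C→EMQ adds E, M, Q; M→BQ adds B; BE→HM adds H → {B, C, E, H, M, Q}.
{M}⁺: M→BQ adds B, Q; Q→BEM adds E; BE→HM adds H; BHQ→CEM adds C → {B, C, E, H, M, Q}.
{Q}⁺: Q→BEM adds B, E, M; BE→HM adds H; BHQ→CEM adds C → {B, C, E, H, M, Q}.
{B, E}⁺: BE→HM adds H, M; M→BQ adds Q; BHQ→CEM adds C → {B, C, E, H, M, Q}.
{E, H}⁺: EH→M adds M; M→BQ adds B, Q; BHQ→CEM adds C → {B, C, E, H, M, Q}.

{C}, {M}, {Q}, {B, E}, {E, H}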